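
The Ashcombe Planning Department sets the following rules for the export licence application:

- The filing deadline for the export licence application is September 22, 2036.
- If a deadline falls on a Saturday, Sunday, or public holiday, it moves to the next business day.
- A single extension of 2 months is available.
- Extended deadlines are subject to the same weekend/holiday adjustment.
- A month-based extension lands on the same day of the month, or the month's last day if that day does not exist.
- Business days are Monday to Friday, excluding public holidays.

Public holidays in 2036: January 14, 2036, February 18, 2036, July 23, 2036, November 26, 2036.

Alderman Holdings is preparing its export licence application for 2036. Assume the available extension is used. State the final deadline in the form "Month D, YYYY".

The statutory due date is September 22, 2036.
September 22, 2036 is a Monday and not a listed holiday, so it stands.
Applying the 2 months extension: 2 months after September 22, 2036 is November 22, 2036.
November 22, 2036 is a Saturday, so it moves to the next business day, November 24, 2036 (Monday).
Final deadline: November 24, 2036.

November 24, 2036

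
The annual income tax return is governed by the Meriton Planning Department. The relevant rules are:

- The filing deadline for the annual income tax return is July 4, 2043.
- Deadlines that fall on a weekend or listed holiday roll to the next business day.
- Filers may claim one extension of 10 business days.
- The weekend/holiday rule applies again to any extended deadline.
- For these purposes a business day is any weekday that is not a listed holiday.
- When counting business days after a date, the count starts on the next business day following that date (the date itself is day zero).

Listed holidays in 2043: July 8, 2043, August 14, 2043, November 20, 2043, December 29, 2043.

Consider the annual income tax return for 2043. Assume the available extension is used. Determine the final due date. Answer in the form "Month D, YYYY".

The statutory due date is July 4, 2043.
July 4, 2043 is a Saturday, so it moves to the next business day, July 6, 2043 (Monday).
Counting 10 further business days from July 6, 2043 reaches July 21, 2043.
July 21, 2043 falls on a Tuesday, which is a business day, so no adjustment is needed.
So the filing is due July 21, 2043.

July 21, 2043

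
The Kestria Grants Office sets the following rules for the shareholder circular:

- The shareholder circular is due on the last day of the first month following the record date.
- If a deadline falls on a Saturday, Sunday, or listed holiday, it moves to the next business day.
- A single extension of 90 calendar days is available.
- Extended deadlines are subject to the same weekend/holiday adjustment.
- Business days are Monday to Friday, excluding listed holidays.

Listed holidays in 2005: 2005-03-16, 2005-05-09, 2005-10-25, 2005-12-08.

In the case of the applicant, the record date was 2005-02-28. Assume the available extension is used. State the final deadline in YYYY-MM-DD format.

2005-06-29

1 month after 2005-02-28 is March 2005; that month ends on 2005-03-31.
2005-03-31 (Thursday) is already a business day.
Add the 90 calendar-day extension to 2005-03-31: 2005-06-29.
2005-06-29 (Wednesday) is already a business day.
The final due date is 2005-06-29.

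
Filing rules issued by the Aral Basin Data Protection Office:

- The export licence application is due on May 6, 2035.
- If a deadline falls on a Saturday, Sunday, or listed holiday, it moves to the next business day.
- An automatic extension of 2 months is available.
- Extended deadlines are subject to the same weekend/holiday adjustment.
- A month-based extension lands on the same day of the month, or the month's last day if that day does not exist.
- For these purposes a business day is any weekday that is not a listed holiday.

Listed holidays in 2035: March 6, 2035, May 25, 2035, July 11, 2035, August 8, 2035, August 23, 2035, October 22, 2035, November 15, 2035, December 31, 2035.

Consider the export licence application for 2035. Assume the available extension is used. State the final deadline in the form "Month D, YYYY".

July 9, 2035

The stated deadline is May 6, 2035.
May 6, 2035 falls on a Sunday. Rolling to the next business day gives May 7, 2035, a Monday.
Add 2 months to May 7, 2035: July 7, 2035.
Because July 7, 2035 is a Saturday, the deadline becomes July 9, 2035 (Monday).
Final deadline: July 9, 2035.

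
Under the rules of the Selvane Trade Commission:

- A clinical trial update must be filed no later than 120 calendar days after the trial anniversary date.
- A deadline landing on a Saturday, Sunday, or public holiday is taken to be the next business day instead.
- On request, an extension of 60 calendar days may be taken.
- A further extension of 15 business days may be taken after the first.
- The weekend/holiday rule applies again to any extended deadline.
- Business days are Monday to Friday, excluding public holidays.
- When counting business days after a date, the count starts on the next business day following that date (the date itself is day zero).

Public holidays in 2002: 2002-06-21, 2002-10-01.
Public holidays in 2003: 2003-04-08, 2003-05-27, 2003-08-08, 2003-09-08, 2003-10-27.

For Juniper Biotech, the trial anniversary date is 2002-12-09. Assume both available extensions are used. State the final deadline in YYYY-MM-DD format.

2003-06-30

Trigger date 2002-12-09 + 120 calendar days = 2003-04-08.
2003-04-08 is a listed holiday; the next business day is 2003-04-09 (Wednesday).
Add the 60 calendar-day extension to 2003-04-09: 2003-06-08.
Because 2003-06-08 is a Sunday, the deadline becomes 2003-06-09 (Monday).
Applying the 15-business-day extension: 15 business days after 2003-06-09 is 2003-06-30.
Since 2003-06-30 is a Monday and not a holiday, the date is unchanged.
Final deadline: 2003-06-30.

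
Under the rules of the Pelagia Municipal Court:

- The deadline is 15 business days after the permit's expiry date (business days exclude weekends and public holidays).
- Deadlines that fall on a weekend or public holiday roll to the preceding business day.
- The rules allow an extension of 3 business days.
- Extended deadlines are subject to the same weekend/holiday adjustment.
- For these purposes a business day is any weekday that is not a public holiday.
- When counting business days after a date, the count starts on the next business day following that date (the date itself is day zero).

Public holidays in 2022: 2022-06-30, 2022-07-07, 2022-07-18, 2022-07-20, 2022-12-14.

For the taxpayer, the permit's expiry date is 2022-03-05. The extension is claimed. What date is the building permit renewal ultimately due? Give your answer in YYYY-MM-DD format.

2022-03-30

15 business days after 2022-03-05, excluding weekends and holidays, is 2022-03-25.
2022-03-25 is a Friday and not a listed holiday, so it stands.
The 3-business-day extension runs from 2022-03-25 to 2022-03-30.
Since 2022-03-30 is a Wednesday and not a holiday, the date is unchanged.
The final due date is 2022-03-30.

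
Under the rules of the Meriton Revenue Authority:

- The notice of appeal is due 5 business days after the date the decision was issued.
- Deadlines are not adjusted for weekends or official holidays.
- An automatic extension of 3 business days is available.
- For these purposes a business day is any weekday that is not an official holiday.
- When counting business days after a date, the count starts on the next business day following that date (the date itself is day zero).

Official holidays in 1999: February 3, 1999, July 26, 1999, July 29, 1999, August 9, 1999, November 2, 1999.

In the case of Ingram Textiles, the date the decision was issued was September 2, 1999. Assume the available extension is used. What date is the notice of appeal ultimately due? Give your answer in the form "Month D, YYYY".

Counting 5 business days after September 2, 1999 (skipping weekends and listed holidays) reaches September 9, 1999.
September 9, 1999 is a Thursday; no weekend or holiday adjustment applies.
The 3-business-day extension runs from September 9, 1999 to September 14, 1999.
September 14, 1999 falls on a Tuesday. The rules make no weekend/holiday allowance, so it remains September 14, 1999.
So the filing is due September 14, 1999.

September 14, 1999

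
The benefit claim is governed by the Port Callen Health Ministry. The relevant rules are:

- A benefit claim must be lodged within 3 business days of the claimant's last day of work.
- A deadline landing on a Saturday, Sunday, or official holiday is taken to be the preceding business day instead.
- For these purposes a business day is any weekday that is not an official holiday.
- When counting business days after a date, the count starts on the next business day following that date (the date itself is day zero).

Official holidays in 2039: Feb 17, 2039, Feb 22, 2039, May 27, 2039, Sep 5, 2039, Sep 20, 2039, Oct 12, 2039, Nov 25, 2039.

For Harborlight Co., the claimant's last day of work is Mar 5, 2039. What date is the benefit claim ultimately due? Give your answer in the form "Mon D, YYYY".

Mar 9, 2039

3 business days after Mar 5, 2039, excluding weekends and holidays, is Mar 9, 2039.
Mar 9, 2039 (Wednesday) is already a business day.
Final deadline: Mar 9, 2039.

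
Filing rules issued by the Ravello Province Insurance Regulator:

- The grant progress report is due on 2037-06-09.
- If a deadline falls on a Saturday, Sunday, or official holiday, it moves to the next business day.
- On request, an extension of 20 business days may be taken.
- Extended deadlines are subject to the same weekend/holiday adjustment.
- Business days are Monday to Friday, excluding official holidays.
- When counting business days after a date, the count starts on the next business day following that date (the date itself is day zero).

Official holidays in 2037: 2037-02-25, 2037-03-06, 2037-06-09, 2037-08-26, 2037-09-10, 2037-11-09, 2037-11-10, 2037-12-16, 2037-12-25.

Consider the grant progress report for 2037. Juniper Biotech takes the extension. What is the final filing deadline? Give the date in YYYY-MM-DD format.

2037-07-08

The statutory due date is 2037-06-09.
2037-06-09 is a listed holiday; the next business day is 2037-06-10 (Wednesday).
The 20-business-day extension runs from 2037-06-10 to 2037-07-08.
2037-07-08 (Wednesday) is already a business day.
Deadline: 2037-07-08.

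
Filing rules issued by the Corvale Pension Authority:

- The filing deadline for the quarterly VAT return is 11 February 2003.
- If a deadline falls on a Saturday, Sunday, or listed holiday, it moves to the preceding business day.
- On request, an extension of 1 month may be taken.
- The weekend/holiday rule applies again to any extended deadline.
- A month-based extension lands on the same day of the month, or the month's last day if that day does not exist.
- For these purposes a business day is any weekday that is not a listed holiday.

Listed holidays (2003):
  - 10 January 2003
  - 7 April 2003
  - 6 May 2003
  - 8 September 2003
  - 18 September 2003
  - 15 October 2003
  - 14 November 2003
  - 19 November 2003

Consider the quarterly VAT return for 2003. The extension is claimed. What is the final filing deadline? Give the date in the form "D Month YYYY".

11 March 2003

Start from the fixed due date, 11 February 2003.
11 February 2003 is a Tuesday and not a listed holiday, so it stands.
Add 1 month to 11 February 2003: 11 March 2003.
Since 11 March 2003 is a Tuesday and not a holiday, the date is unchanged.
Deadline: 11 March 2003.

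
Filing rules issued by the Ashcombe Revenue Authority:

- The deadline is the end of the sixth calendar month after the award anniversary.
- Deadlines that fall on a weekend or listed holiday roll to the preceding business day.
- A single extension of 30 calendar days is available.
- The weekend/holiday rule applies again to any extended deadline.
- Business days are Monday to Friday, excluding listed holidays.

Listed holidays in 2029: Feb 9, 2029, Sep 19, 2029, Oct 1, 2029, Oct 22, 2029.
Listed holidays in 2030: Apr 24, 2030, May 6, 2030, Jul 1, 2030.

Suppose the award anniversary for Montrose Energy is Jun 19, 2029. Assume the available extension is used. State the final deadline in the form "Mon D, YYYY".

Jan 30, 2030

6 months after Jun 19, 2029 is December 2029; that month ends on Dec 31, 2029.
Since Dec 31, 2029 is a Monday and not a holiday, the date is unchanged.
The 30-calendar-day extension moves the deadline from Dec 31, 2029 to Jan 30, 2030.
Jan 30, 2030 is a Wednesday and not a listed holiday, so it stands.
The final due date is Jan 30, 2030.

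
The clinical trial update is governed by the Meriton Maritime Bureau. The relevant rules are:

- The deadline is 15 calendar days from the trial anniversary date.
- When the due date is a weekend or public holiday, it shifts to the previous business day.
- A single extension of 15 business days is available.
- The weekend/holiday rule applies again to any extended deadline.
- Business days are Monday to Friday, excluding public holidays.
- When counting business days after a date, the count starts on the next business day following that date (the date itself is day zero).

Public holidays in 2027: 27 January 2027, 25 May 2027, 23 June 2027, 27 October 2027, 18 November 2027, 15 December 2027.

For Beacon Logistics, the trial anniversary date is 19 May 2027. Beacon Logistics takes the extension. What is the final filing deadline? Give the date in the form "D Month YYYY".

25 June 2027

15 calendar days after 19 May 2027 is 3 June 2027.
3 June 2027 (Thursday) is already a business day.
Applying the 15-business-day extension: 15 business days after 3 June 2027 is 25 June 2027.
25 June 2027 falls on a Friday, which is a business day, so no adjustment is needed.
Deadline: 25 June 2027.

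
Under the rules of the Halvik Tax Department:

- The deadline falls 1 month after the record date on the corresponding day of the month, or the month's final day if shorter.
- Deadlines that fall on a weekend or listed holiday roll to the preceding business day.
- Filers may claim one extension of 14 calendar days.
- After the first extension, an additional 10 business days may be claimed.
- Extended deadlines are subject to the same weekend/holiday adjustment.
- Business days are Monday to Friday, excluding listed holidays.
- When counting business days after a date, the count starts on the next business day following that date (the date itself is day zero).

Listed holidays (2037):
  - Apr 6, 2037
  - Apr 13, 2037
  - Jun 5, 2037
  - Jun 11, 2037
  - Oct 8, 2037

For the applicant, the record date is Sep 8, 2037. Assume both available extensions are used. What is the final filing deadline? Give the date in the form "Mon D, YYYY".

Nov 4, 2037

Moving 1 month forward from Sep 8, 2037 on the corresponding day gives Oct 8, 2037.
Oct 8, 2037 is a listed holiday; the preceding business day is Oct 7, 2037 (Wednesday).
Add the 14 calendar-day extension to Oct 7, 2037: Oct 21, 2037.
Oct 21, 2037 is a Wednesday and not a listed holiday, so it stands.
The 10-business-day extension runs from Oct 21, 2037 to Nov 4, 2037.
Since Nov 4, 2037 is a Wednesday and not a holiday, the date is unchanged.
Deadline: Nov 4, 2037.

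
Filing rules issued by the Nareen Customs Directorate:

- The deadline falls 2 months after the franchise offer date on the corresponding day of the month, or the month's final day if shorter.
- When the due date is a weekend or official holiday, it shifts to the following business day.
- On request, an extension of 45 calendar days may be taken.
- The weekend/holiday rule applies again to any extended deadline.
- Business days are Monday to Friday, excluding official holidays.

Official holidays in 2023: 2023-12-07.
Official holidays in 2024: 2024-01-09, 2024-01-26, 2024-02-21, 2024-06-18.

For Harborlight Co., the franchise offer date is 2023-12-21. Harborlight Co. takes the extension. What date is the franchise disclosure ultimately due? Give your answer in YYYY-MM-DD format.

Moving 2 months forward from 2023-12-21 on the corresponding day gives 2024-02-21.
2024-02-21 is a listed holiday; the next business day is 2024-02-22 (Thursday).
With the 45-day extension, 2024-02-22 becomes 2024-04-07.
2024-04-07 is a Sunday, so it moves to the next business day, 2024-04-08 (Monday).
So the filing is due 2024-04-08.

2024-04-08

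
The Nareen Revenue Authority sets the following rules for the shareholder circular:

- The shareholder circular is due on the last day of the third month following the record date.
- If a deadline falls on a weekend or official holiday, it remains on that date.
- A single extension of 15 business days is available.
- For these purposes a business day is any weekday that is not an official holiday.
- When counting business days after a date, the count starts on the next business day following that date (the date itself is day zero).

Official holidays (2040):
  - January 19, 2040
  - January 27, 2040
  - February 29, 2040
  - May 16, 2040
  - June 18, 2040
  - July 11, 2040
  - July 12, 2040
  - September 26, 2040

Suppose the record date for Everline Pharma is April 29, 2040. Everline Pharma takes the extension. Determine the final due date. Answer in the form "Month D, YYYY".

August 21, 2040

The third month after April 29, 2040 is July 2040, whose last day is July 31, 2040.
July 31, 2040 is a Tuesday; no weekend or holiday adjustment applies.
The 15-business-day extension runs from July 31, 2040 to August 21, 2040.
August 21, 2040 is a Tuesday; no weekend or holiday adjustment applies.
So the filing is due August 21, 2040.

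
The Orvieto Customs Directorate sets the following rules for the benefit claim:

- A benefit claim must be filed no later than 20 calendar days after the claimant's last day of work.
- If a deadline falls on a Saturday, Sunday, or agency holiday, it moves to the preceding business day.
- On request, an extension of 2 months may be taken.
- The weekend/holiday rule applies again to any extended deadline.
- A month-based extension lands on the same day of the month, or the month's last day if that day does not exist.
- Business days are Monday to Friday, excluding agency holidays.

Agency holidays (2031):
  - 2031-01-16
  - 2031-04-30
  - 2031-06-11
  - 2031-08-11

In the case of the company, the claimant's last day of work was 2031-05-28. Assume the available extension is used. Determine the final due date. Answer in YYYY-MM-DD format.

2031-08-15

20 calendar days after 2031-05-28 is 2031-06-17.
Since 2031-06-17 is a Tuesday and not a holiday, the date is unchanged.
Applying the 2 months extension: 2 months after 2031-06-17 is 2031-08-17.
Because 2031-08-17 is a Sunday, the deadline becomes 2031-08-15 (Friday).
The final due date is 2031-08-15.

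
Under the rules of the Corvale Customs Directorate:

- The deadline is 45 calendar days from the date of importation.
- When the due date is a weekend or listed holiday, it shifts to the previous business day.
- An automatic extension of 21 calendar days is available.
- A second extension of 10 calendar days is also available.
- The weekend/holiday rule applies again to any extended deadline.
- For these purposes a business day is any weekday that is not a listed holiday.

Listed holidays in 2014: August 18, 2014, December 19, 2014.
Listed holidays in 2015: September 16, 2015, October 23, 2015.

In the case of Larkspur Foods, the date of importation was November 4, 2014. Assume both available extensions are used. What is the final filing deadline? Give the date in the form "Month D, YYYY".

Trigger date November 4, 2014 + 45 calendar days = December 19, 2014.
Because December 19, 2014 is a listed holiday, the deadline becomes December 18, 2014 (Thursday).
The 21-calendar-day extension moves the deadline from December 18, 2014 to January 8, 2015.
Since January 8, 2015 is a Thursday and not a holiday, the date is unchanged.
Applying the 10-calendar-day extension: January 8, 2015 + 10 days = January 18, 2015.
Because January 18, 2015 is a Sunday, the deadline becomes January 16, 2015 (Friday).
So the filing is due January 16, 2015.

January 16, 2015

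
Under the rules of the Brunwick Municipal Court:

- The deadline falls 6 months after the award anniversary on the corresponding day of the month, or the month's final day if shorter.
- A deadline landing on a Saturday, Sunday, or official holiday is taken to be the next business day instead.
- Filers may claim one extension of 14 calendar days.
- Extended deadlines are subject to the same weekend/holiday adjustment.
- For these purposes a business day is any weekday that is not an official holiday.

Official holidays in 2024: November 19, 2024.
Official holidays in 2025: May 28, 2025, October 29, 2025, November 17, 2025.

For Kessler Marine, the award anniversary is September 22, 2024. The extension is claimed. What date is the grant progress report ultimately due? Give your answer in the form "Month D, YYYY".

April 7, 2025

Moving 6 months forward from September 22, 2024 on the corresponding day gives March 22, 2025.
March 22, 2025 is a Saturday, so it moves to the next business day, March 24, 2025 (Monday).
The 14-calendar-day extension moves the deadline from March 24, 2025 to April 7, 2025.
April 7, 2025 falls on a Monday, which is a business day, so no adjustment is needed.
Final deadline: April 7, 2025.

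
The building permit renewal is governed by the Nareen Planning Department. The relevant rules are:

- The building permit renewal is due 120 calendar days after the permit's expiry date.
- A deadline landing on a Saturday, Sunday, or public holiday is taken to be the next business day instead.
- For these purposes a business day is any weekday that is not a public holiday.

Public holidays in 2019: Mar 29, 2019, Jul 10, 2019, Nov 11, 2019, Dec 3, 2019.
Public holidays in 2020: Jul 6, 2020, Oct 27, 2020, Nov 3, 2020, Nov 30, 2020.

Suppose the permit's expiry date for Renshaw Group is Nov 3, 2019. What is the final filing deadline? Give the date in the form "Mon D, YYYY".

From Nov 3, 2019, 120 calendar days later is Mar 2, 2020.
Mar 2, 2020 (Monday) is already a business day.
So the filing is due Mar 2, 2020.

Mar 2, 2020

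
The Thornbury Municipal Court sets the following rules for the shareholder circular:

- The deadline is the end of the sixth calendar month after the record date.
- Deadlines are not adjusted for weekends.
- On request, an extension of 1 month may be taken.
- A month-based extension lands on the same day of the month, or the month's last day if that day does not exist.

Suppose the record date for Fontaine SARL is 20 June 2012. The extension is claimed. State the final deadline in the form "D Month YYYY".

The sixth month after 20 June 2012 is December 2012, whose last day is 31 December 2012.
31 December 2012 falls on a Monday. The rules make no weekend/holiday allowance, so it remains 31 December 2012.
Applying the 1 month extension: 1 month after 31 December 2012 is 31 January 2013.
31 January 2013 falls on a Thursday. The rules make no weekend/holiday allowance, so it remains 31 January 2013.
Deadline: 31 January 2013.

31 January 2013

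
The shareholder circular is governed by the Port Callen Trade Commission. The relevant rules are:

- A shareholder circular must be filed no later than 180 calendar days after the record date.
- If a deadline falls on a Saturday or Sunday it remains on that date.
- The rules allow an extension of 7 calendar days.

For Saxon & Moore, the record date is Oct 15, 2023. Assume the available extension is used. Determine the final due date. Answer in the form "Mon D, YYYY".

From Oct 15, 2023, 180 calendar days later is Apr 12, 2024.
Apr 12, 2024 falls on a Friday. The rules make no weekend/holiday allowance, so it remains Apr 12, 2024.
With the 7-day extension, Apr 12, 2024 becomes Apr 19, 2024.
No adjustment is made for weekends or holidays, so Apr 19, 2024 stands.
Final deadline: Apr 19, 2024.

Apr 19, 2024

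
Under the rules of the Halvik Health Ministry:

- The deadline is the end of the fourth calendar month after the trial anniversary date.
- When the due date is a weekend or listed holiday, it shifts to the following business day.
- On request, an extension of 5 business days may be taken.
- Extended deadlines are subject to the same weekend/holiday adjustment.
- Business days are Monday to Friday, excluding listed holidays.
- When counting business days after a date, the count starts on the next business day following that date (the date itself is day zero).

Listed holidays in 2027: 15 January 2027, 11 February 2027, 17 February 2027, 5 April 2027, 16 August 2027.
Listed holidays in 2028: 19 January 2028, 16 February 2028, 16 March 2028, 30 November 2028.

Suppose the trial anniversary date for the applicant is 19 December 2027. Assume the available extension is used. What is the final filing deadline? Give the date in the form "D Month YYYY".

4 months after 19 December 2027 is April 2028; that month ends on 30 April 2028.
30 April 2028 is a Sunday, so it moves to the next business day, 1 May 2028 (Monday).
Applying the 5-business-day extension: 5 business days after 1 May 2028 is 8 May 2028.
8 May 2028 (Monday) is already a business day.
Final deadline: 8 May 2028.

8 May 2028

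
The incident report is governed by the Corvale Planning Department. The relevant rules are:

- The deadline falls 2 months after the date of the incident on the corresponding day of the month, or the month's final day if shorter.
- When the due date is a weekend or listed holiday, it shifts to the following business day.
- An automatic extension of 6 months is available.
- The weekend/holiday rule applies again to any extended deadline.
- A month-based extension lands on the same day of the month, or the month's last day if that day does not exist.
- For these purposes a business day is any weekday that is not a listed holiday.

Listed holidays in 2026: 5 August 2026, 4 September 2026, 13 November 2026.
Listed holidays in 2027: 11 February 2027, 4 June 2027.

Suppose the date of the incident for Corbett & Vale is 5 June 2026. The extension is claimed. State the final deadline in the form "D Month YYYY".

8 February 2027

2 months from 5 June 2026 is 5 August 2026.
5 August 2026 falls on a listed holiday. Rolling to the next business day gives 6 August 2026, a Thursday.
The 6 months extension carries 6 August 2026 to 6 February 2027.
Because 6 February 2027 is a Saturday, the deadline becomes 8 February 2027 (Monday).
Final deadline: 8 February 2027.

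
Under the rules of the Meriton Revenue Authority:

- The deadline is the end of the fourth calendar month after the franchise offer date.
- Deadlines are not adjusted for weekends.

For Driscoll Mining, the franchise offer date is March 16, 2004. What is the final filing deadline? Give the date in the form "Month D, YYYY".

July 31, 2004

4 months after March 16, 2004 is July 2004; that month ends on July 31, 2004.
No adjustment is made for weekends or holidays, so July 31, 2004 stands.
So the filing is due July 31, 2004.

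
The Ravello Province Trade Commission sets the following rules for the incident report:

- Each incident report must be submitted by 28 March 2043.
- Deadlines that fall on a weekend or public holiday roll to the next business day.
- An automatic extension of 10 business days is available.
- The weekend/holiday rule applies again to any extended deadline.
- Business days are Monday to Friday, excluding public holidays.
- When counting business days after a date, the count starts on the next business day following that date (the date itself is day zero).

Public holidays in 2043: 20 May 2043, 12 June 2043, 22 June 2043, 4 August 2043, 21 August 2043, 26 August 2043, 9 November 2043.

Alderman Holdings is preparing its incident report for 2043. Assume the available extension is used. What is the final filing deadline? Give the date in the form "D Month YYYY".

Start from the fixed due date, 28 March 2043.
28 March 2043 is a Saturday; the next business day is 30 March 2043 (Monday).
Counting 10 further business days from 30 March 2043 reaches 13 April 2043.
13 April 2043 is a Monday and not a listed holiday, so it stands.
Final deadline: 13 April 2043.

13 April 2043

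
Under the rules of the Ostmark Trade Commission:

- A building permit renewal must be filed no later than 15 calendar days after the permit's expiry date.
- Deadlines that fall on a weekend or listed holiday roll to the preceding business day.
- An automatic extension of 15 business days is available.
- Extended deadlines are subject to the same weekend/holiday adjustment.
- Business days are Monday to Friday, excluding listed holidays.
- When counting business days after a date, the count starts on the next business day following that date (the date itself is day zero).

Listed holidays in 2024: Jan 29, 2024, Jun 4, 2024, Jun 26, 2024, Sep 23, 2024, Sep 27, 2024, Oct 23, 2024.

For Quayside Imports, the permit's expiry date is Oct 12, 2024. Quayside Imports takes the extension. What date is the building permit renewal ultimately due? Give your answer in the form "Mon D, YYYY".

Adding 15 calendar days to Oct 12, 2024 gives Oct 27, 2024.
Oct 27, 2024 is a Sunday, so it moves to the preceding business day, Oct 25, 2024 (Friday).
Counting 15 further business days from Oct 25, 2024 reaches Nov 15, 2024.
Since Nov 15, 2024 is a Friday and not a holiday, the date is unchanged.
Deadline: Nov 15, 2024.

Nov 15, 2024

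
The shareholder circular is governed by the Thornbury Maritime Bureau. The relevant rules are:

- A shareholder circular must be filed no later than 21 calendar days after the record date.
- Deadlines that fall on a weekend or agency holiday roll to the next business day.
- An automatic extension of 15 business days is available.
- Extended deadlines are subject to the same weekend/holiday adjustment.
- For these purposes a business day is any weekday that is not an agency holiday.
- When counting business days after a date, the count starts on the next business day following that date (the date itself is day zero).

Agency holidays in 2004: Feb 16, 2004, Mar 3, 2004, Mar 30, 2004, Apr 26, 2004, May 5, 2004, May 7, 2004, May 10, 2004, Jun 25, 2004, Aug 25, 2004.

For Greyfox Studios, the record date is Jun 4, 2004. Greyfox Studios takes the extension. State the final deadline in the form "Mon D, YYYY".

Jul 19, 2004

From Jun 4, 2004, 21 calendar days later is Jun 25, 2004.
Because Jun 25, 2004 is a listed holiday, the deadline becomes Jun 28, 2004 (Monday).
The 15-business-day extension runs from Jun 28, 2004 to Jul 19, 2004.
Jul 19, 2004 falls on a Monday, which is a business day, so no adjustment is needed.
Deadline: Jul 19, 2004.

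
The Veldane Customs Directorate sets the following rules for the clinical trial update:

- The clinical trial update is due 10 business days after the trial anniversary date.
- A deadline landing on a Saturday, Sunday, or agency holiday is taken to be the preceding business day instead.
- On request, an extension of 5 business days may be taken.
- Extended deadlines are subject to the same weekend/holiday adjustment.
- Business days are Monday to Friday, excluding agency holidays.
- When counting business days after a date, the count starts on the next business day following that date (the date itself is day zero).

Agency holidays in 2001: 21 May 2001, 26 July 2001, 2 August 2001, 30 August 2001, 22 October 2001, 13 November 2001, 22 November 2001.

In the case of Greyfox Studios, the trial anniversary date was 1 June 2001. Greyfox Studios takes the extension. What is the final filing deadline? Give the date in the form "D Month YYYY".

Counting 10 business days after 1 June 2001 (skipping weekends and listed holidays) reaches 15 June 2001.
15 June 2001 is a Friday and not a listed holiday, so it stands.
The 5-business-day extension runs from 15 June 2001 to 22 June 2001.
22 June 2001 falls on a Friday, which is a business day, so no adjustment is needed.
Final deadline: 22 June 2001.

22 June 2001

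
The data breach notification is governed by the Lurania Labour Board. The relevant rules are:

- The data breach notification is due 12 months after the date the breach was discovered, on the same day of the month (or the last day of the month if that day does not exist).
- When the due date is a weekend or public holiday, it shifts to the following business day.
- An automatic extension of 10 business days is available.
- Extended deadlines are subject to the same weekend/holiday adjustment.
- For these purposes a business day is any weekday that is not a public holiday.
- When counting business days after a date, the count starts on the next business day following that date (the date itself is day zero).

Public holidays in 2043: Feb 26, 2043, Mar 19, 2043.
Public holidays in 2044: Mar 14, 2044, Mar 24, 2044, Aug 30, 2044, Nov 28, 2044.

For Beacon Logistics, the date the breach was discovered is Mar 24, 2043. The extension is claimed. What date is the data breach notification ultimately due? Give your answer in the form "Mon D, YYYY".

12 months after Mar 24, 2043, on the same day of the month, is Mar 24, 2044.
Because Mar 24, 2044 is a listed holiday, the deadline becomes Mar 25, 2044 (Friday).
The 10-business-day extension runs from Mar 25, 2044 to Apr 8, 2044.
Since Apr 8, 2044 is a Friday and not a holiday, the date is unchanged.
So the filing is due Apr 8, 2044.

Apr 8, 2044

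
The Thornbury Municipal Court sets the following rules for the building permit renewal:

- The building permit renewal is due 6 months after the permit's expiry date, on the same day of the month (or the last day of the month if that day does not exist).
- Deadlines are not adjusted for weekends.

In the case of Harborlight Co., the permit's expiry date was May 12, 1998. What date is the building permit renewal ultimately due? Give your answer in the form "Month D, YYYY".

November 12, 1998

6 months from May 12, 1998 is November 12, 1998.
November 12, 1998 falls on a Thursday. The rules make no weekend/holiday allowance, so it remains November 12, 1998.
Deadline: November 12, 1998.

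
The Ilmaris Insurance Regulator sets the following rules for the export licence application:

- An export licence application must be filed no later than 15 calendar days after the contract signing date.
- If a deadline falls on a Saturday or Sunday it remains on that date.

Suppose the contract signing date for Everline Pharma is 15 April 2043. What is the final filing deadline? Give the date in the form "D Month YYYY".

Trigger date 15 April 2043 + 15 calendar days = 30 April 2043.
30 April 2043 falls on a Thursday. The rules make no weekend/holiday allowance, so it remains 30 April 2043.
Deadline: 30 April 2043.

30 April 2043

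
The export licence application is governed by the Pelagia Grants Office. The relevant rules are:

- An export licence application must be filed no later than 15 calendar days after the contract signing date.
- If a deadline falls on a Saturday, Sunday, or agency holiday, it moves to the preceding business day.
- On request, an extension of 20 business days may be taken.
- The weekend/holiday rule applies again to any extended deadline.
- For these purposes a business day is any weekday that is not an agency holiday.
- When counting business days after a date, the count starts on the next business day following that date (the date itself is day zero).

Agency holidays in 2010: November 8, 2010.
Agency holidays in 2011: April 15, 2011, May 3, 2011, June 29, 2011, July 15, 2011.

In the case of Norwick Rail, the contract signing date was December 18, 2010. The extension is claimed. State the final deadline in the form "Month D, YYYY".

Adding 15 calendar days to December 18, 2010 gives January 2, 2011.
Because January 2, 2011 is a Sunday, the deadline becomes December 31, 2010 (Friday).
Counting 20 further business days from December 31, 2010 reaches January 28, 2011.
January 28, 2011 (Friday) is already a business day.
Deadline: January 28, 2011.

January 28, 2011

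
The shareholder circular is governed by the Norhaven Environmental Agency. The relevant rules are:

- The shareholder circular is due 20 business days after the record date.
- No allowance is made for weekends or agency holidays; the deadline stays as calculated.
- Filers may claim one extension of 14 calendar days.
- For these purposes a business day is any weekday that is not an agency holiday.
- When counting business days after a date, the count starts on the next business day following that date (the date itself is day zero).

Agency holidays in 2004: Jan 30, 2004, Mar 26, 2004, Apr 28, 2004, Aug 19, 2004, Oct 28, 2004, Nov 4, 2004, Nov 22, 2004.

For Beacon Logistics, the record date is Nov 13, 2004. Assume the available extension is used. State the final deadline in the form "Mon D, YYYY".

Dec 27, 2004

Starting the day after Nov 13, 2004 and counting 20 business days lands on Dec 13, 2004.
Dec 13, 2004 falls on a Monday. The rules make no weekend/holiday allowance, so it remains Dec 13, 2004.
Add the 14 calendar-day extension to Dec 13, 2004: Dec 27, 2004.
No adjustment is made for weekends or holidays, so Dec 27, 2004 stands.
So the filing is due Dec 27, 2004.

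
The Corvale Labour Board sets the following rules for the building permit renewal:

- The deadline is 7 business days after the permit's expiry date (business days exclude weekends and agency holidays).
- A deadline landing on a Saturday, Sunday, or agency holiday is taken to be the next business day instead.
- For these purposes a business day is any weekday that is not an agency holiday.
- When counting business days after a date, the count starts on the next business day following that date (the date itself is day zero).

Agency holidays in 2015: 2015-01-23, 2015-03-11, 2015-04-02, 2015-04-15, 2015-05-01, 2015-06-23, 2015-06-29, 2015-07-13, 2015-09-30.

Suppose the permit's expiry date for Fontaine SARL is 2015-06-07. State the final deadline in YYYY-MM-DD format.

2015-06-16

7 business days after 2015-06-07, excluding weekends and holidays, is 2015-06-16.
2015-06-16 (Tuesday) is already a business day.
The final due date is 2015-06-16.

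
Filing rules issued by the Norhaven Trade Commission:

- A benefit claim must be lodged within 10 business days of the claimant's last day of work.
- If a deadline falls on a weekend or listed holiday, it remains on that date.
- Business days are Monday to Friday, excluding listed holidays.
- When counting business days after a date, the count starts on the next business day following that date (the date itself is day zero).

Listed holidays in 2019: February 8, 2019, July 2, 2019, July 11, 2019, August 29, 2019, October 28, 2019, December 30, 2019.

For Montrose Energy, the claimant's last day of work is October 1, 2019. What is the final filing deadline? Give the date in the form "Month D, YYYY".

10 business days after October 1, 2019, excluding weekends and holidays, is October 15, 2019.
October 15, 2019 falls on a Tuesday. The rules make no weekend/holiday allowance, so it remains October 15, 2019.
The final due date is October 15, 2019.

October 15, 2019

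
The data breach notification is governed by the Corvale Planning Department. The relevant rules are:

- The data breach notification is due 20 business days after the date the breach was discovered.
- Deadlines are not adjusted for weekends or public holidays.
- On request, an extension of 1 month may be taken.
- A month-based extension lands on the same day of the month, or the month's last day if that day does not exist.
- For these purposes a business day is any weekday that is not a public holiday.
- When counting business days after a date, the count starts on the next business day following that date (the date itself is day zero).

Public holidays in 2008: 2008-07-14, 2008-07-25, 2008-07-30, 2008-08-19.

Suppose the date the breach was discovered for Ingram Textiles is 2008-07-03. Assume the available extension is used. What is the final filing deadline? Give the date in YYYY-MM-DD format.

2008-09-05

Starting the day after 2008-07-03 and counting 20 business days lands on 2008-08-05.
2008-08-05 falls on a Tuesday. The rules make no weekend/holiday allowance, so it remains 2008-08-05.
Add 1 month to 2008-08-05: 2008-09-05.
2008-09-05 is a Friday; no weekend or holiday adjustment applies.
Deadline: 2008-09-05.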